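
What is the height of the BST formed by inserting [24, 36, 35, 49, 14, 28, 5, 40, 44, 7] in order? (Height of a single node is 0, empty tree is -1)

Insertion order: [24, 36, 35, 49, 14, 28, 5, 40, 44, 7]
Tree (level-order array): [24, 14, 36, 5, None, 35, 49, None, 7, 28, None, 40, None, None, None, None, None, None, 44]
Compute height bottom-up (empty subtree = -1):
  height(7) = 1 + max(-1, -1) = 0
  height(5) = 1 + max(-1, 0) = 1
  height(14) = 1 + max(1, -1) = 2
  height(28) = 1 + max(-1, -1) = 0
  height(35) = 1 + max(0, -1) = 1
  height(44) = 1 + max(-1, -1) = 0
  height(40) = 1 + max(-1, 0) = 1
  height(49) = 1 + max(1, -1) = 2
  height(36) = 1 + max(1, 2) = 3
  height(24) = 1 + max(2, 3) = 4
Height = 4


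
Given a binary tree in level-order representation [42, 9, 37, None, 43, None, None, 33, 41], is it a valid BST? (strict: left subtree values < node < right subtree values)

Level-order array: [42, 9, 37, None, 43, None, None, 33, 41]
Validate using subtree bounds (lo, hi): at each node, require lo < value < hi,
then recurse left with hi=value and right with lo=value.
Preorder trace (stopping at first violation):
  at node 42 with bounds (-inf, +inf): OK
  at node 9 with bounds (-inf, 42): OK
  at node 43 with bounds (9, 42): VIOLATION
Node 43 violates its bound: not (9 < 43 < 42).
Result: Not a valid BST


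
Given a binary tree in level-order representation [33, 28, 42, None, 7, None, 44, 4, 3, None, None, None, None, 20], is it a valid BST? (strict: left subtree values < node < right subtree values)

Level-order array: [33, 28, 42, None, 7, None, 44, 4, 3, None, None, None, None, 20]
Validate using subtree bounds (lo, hi): at each node, require lo < value < hi,
then recurse left with hi=value and right with lo=value.
Preorder trace (stopping at first violation):
  at node 33 with bounds (-inf, +inf): OK
  at node 28 with bounds (-inf, 33): OK
  at node 7 with bounds (28, 33): VIOLATION
Node 7 violates its bound: not (28 < 7 < 33).
Result: Not a valid BST


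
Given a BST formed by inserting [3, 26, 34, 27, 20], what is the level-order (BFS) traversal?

Tree insertion order: [3, 26, 34, 27, 20]
Tree (level-order array): [3, None, 26, 20, 34, None, None, 27]
BFS from the root, enqueuing left then right child of each popped node:
  queue [3] -> pop 3, enqueue [26], visited so far: [3]
  queue [26] -> pop 26, enqueue [20, 34], visited so far: [3, 26]
  queue [20, 34] -> pop 20, enqueue [none], visited so far: [3, 26, 20]
  queue [34] -> pop 34, enqueue [27], visited so far: [3, 26, 20, 34]
  queue [27] -> pop 27, enqueue [none], visited so far: [3, 26, 20, 34, 27]
Result: [3, 26, 20, 34, 27]


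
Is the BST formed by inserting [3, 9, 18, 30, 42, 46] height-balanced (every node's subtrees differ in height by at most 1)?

Tree (level-order array): [3, None, 9, None, 18, None, 30, None, 42, None, 46]
Definition: a tree is height-balanced if, at every node, |h(left) - h(right)| <= 1 (empty subtree has height -1).
Bottom-up per-node check:
  node 46: h_left=-1, h_right=-1, diff=0 [OK], height=0
  node 42: h_left=-1, h_right=0, diff=1 [OK], height=1
  node 30: h_left=-1, h_right=1, diff=2 [FAIL (|-1-1|=2 > 1)], height=2
  node 18: h_left=-1, h_right=2, diff=3 [FAIL (|-1-2|=3 > 1)], height=3
  node 9: h_left=-1, h_right=3, diff=4 [FAIL (|-1-3|=4 > 1)], height=4
  node 3: h_left=-1, h_right=4, diff=5 [FAIL (|-1-4|=5 > 1)], height=5
Node 30 violates the condition: |-1 - 1| = 2 > 1.
Result: Not balanced


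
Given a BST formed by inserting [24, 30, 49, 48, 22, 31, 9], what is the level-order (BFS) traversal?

Tree insertion order: [24, 30, 49, 48, 22, 31, 9]
Tree (level-order array): [24, 22, 30, 9, None, None, 49, None, None, 48, None, 31]
BFS from the root, enqueuing left then right child of each popped node:
  queue [24] -> pop 24, enqueue [22, 30], visited so far: [24]
  queue [22, 30] -> pop 22, enqueue [9], visited so far: [24, 22]
  queue [30, 9] -> pop 30, enqueue [49], visited so far: [24, 22, 30]
  queue [9, 49] -> pop 9, enqueue [none], visited so far: [24, 22, 30, 9]
  queue [49] -> pop 49, enqueue [48], visited so far: [24, 22, 30, 9, 49]
  queue [48] -> pop 48, enqueue [31], visited so far: [24, 22, 30, 9, 49, 48]
  queue [31] -> pop 31, enqueue [none], visited so far: [24, 22, 30, 9, 49, 48, 31]
Result: [24, 22, 30, 9, 49, 48, 31]


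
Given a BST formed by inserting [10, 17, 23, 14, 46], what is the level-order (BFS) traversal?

Tree insertion order: [10, 17, 23, 14, 46]
Tree (level-order array): [10, None, 17, 14, 23, None, None, None, 46]
BFS from the root, enqueuing left then right child of each popped node:
  queue [10] -> pop 10, enqueue [17], visited so far: [10]
  queue [17] -> pop 17, enqueue [14, 23], visited so far: [10, 17]
  queue [14, 23] -> pop 14, enqueue [none], visited so far: [10, 17, 14]
  queue [23] -> pop 23, enqueue [46], visited so far: [10, 17, 14, 23]
  queue [46] -> pop 46, enqueue [none], visited so far: [10, 17, 14, 23, 46]
Result: [10, 17, 14, 23, 46]


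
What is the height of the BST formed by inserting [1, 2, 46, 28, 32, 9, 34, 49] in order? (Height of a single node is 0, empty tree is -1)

Insertion order: [1, 2, 46, 28, 32, 9, 34, 49]
Tree (level-order array): [1, None, 2, None, 46, 28, 49, 9, 32, None, None, None, None, None, 34]
Compute height bottom-up (empty subtree = -1):
  height(9) = 1 + max(-1, -1) = 0
  height(34) = 1 + max(-1, -1) = 0
  height(32) = 1 + max(-1, 0) = 1
  height(28) = 1 + max(0, 1) = 2
  height(49) = 1 + max(-1, -1) = 0
  height(46) = 1 + max(2, 0) = 3
  height(2) = 1 + max(-1, 3) = 4
  height(1) = 1 + max(-1, 4) = 5
Height = 5


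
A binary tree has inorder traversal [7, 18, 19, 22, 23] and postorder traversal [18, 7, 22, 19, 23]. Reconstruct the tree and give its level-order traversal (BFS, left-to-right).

Inorder:   [7, 18, 19, 22, 23]
Postorder: [18, 7, 22, 19, 23]
Algorithm: postorder visits root last, so walk postorder right-to-left;
each value is the root of the current inorder slice — split it at that
value, recurse on the right subtree first, then the left.
Recursive splits:
  root=23; inorder splits into left=[7, 18, 19, 22], right=[]
  root=19; inorder splits into left=[7, 18], right=[22]
  root=22; inorder splits into left=[], right=[]
  root=7; inorder splits into left=[], right=[18]
  root=18; inorder splits into left=[], right=[]
Reconstructed level-order: [23, 19, 7, 22, 18]


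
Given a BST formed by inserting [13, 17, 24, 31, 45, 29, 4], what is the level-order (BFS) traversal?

Tree insertion order: [13, 17, 24, 31, 45, 29, 4]
Tree (level-order array): [13, 4, 17, None, None, None, 24, None, 31, 29, 45]
BFS from the root, enqueuing left then right child of each popped node:
  queue [13] -> pop 13, enqueue [4, 17], visited so far: [13]
  queue [4, 17] -> pop 4, enqueue [none], visited so far: [13, 4]
  queue [17] -> pop 17, enqueue [24], visited so far: [13, 4, 17]
  queue [24] -> pop 24, enqueue [31], visited so far: [13, 4, 17, 24]
  queue [31] -> pop 31, enqueue [29, 45], visited so far: [13, 4, 17, 24, 31]
  queue [29, 45] -> pop 29, enqueue [none], visited so far: [13, 4, 17, 24, 31, 29]
  queue [45] -> pop 45, enqueue [none], visited so far: [13, 4, 17, 24, 31, 29, 45]
Result: [13, 4, 17, 24, 31, 29, 45]


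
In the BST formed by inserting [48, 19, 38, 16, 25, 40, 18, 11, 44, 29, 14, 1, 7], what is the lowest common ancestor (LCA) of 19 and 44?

Tree insertion order: [48, 19, 38, 16, 25, 40, 18, 11, 44, 29, 14, 1, 7]
Tree (level-order array): [48, 19, None, 16, 38, 11, 18, 25, 40, 1, 14, None, None, None, 29, None, 44, None, 7]
In a BST, the LCA of p=19, q=44 is the first node v on the
root-to-leaf path with p <= v <= q (go left if both < v, right if both > v).
Walk from root:
  at 48: both 19 and 44 < 48, go left
  at 19: 19 <= 19 <= 44, this is the LCA
LCA = 19


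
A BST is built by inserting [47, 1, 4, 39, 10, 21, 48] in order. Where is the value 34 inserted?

Starting tree (level order): [47, 1, 48, None, 4, None, None, None, 39, 10, None, None, 21]
Insertion path: 47 -> 1 -> 4 -> 39 -> 10 -> 21
Result: insert 34 as right child of 21
Final tree (level order): [47, 1, 48, None, 4, None, None, None, 39, 10, None, None, 21, None, 34]


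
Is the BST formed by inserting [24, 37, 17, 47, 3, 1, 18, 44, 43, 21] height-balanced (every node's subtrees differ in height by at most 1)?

Tree (level-order array): [24, 17, 37, 3, 18, None, 47, 1, None, None, 21, 44, None, None, None, None, None, 43]
Definition: a tree is height-balanced if, at every node, |h(left) - h(right)| <= 1 (empty subtree has height -1).
Bottom-up per-node check:
  node 1: h_left=-1, h_right=-1, diff=0 [OK], height=0
  node 3: h_left=0, h_right=-1, diff=1 [OK], height=1
  node 21: h_left=-1, h_right=-1, diff=0 [OK], height=0
  node 18: h_left=-1, h_right=0, diff=1 [OK], height=1
  node 17: h_left=1, h_right=1, diff=0 [OK], height=2
  node 43: h_left=-1, h_right=-1, diff=0 [OK], height=0
  node 44: h_left=0, h_right=-1, diff=1 [OK], height=1
  node 47: h_left=1, h_right=-1, diff=2 [FAIL (|1--1|=2 > 1)], height=2
  node 37: h_left=-1, h_right=2, diff=3 [FAIL (|-1-2|=3 > 1)], height=3
  node 24: h_left=2, h_right=3, diff=1 [OK], height=4
Node 47 violates the condition: |1 - -1| = 2 > 1.
Result: Not balanced


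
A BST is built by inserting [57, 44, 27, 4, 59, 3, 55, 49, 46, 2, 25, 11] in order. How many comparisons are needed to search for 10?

Search path for 10: 57 -> 44 -> 27 -> 4 -> 25 -> 11
Found: False
Comparisons: 6


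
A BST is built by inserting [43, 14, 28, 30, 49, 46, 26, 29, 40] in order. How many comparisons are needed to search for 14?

Search path for 14: 43 -> 14
Found: True
Comparisons: 2


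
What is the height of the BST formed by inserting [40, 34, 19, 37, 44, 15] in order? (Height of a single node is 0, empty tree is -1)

Insertion order: [40, 34, 19, 37, 44, 15]
Tree (level-order array): [40, 34, 44, 19, 37, None, None, 15]
Compute height bottom-up (empty subtree = -1):
  height(15) = 1 + max(-1, -1) = 0
  height(19) = 1 + max(0, -1) = 1
  height(37) = 1 + max(-1, -1) = 0
  height(34) = 1 + max(1, 0) = 2
  height(44) = 1 + max(-1, -1) = 0
  height(40) = 1 + max(2, 0) = 3
Height = 3


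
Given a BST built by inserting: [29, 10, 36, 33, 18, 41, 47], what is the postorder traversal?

Tree insertion order: [29, 10, 36, 33, 18, 41, 47]
Tree (level-order array): [29, 10, 36, None, 18, 33, 41, None, None, None, None, None, 47]
Postorder traversal: [18, 10, 33, 47, 41, 36, 29]


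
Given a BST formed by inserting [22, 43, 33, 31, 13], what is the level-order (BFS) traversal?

Tree insertion order: [22, 43, 33, 31, 13]
Tree (level-order array): [22, 13, 43, None, None, 33, None, 31]
BFS from the root, enqueuing left then right child of each popped node:
  queue [22] -> pop 22, enqueue [13, 43], visited so far: [22]
  queue [13, 43] -> pop 13, enqueue [none], visited so far: [22, 13]
  queue [43] -> pop 43, enqueue [33], visited so far: [22, 13, 43]
  queue [33] -> pop 33, enqueue [31], visited so far: [22, 13, 43, 33]
  queue [31] -> pop 31, enqueue [none], visited so far: [22, 13, 43, 33, 31]
Result: [22, 13, 43, 33, 31]


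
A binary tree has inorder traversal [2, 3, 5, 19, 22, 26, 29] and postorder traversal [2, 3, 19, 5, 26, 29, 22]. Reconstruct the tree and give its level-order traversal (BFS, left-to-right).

Inorder:   [2, 3, 5, 19, 22, 26, 29]
Postorder: [2, 3, 19, 5, 26, 29, 22]
Algorithm: postorder visits root last, so walk postorder right-to-left;
each value is the root of the current inorder slice — split it at that
value, recurse on the right subtree first, then the left.
Recursive splits:
  root=22; inorder splits into left=[2, 3, 5, 19], right=[26, 29]
  root=29; inorder splits into left=[26], right=[]
  root=26; inorder splits into left=[], right=[]
  root=5; inorder splits into left=[2, 3], right=[19]
  root=19; inorder splits into left=[], right=[]
  root=3; inorder splits into left=[2], right=[]
  root=2; inorder splits into left=[], right=[]
Reconstructed level-order: [22, 5, 29, 3, 19, 26, 2]


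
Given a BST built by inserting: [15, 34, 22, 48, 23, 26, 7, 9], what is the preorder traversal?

Tree insertion order: [15, 34, 22, 48, 23, 26, 7, 9]
Tree (level-order array): [15, 7, 34, None, 9, 22, 48, None, None, None, 23, None, None, None, 26]
Preorder traversal: [15, 7, 9, 34, 22, 23, 26, 48]


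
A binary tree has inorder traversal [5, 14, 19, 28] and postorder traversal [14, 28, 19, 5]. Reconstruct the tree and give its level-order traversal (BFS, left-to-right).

Inorder:   [5, 14, 19, 28]
Postorder: [14, 28, 19, 5]
Algorithm: postorder visits root last, so walk postorder right-to-left;
each value is the root of the current inorder slice — split it at that
value, recurse on the right subtree first, then the left.
Recursive splits:
  root=5; inorder splits into left=[], right=[14, 19, 28]
  root=19; inorder splits into left=[14], right=[28]
  root=28; inorder splits into left=[], right=[]
  root=14; inorder splits into left=[], right=[]
Reconstructed level-order: [5, 19, 14, 28]


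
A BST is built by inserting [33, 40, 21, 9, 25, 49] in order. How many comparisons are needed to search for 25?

Search path for 25: 33 -> 21 -> 25
Found: True
Comparisons: 3


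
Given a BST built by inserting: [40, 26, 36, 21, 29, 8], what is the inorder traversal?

Tree insertion order: [40, 26, 36, 21, 29, 8]
Tree (level-order array): [40, 26, None, 21, 36, 8, None, 29]
Inorder traversal: [8, 21, 26, 29, 36, 40]


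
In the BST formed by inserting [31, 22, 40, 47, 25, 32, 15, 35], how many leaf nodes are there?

Tree built from: [31, 22, 40, 47, 25, 32, 15, 35]
Tree (level-order array): [31, 22, 40, 15, 25, 32, 47, None, None, None, None, None, 35]
Rule: A leaf has 0 children.
Per-node child counts:
  node 31: 2 child(ren)
  node 22: 2 child(ren)
  node 15: 0 child(ren)
  node 25: 0 child(ren)
  node 40: 2 child(ren)
  node 32: 1 child(ren)
  node 35: 0 child(ren)
  node 47: 0 child(ren)
Matching nodes: [15, 25, 35, 47]
Count of leaf nodes: 4


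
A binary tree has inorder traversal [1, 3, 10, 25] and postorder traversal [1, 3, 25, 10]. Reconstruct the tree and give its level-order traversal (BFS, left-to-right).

Inorder:   [1, 3, 10, 25]
Postorder: [1, 3, 25, 10]
Algorithm: postorder visits root last, so walk postorder right-to-left;
each value is the root of the current inorder slice — split it at that
value, recurse on the right subtree first, then the left.
Recursive splits:
  root=10; inorder splits into left=[1, 3], right=[25]
  root=25; inorder splits into left=[], right=[]
  root=3; inorder splits into left=[1], right=[]
  root=1; inorder splits into left=[], right=[]
Reconstructed level-order: [10, 3, 25, 1]


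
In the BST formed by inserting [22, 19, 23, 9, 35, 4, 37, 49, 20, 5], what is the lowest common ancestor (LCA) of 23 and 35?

Tree insertion order: [22, 19, 23, 9, 35, 4, 37, 49, 20, 5]
Tree (level-order array): [22, 19, 23, 9, 20, None, 35, 4, None, None, None, None, 37, None, 5, None, 49]
In a BST, the LCA of p=23, q=35 is the first node v on the
root-to-leaf path with p <= v <= q (go left if both < v, right if both > v).
Walk from root:
  at 22: both 23 and 35 > 22, go right
  at 23: 23 <= 23 <= 35, this is the LCA
LCA = 23


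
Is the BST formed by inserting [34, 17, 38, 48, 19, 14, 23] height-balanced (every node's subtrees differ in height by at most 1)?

Tree (level-order array): [34, 17, 38, 14, 19, None, 48, None, None, None, 23]
Definition: a tree is height-balanced if, at every node, |h(left) - h(right)| <= 1 (empty subtree has height -1).
Bottom-up per-node check:
  node 14: h_left=-1, h_right=-1, diff=0 [OK], height=0
  node 23: h_left=-1, h_right=-1, diff=0 [OK], height=0
  node 19: h_left=-1, h_right=0, diff=1 [OK], height=1
  node 17: h_left=0, h_right=1, diff=1 [OK], height=2
  node 48: h_left=-1, h_right=-1, diff=0 [OK], height=0
  node 38: h_left=-1, h_right=0, diff=1 [OK], height=1
  node 34: h_left=2, h_right=1, diff=1 [OK], height=3
All nodes satisfy the balance condition.
Result: Balanced


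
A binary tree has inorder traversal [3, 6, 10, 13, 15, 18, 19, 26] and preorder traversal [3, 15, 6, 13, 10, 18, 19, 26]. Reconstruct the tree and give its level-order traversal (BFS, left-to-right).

Inorder:  [3, 6, 10, 13, 15, 18, 19, 26]
Preorder: [3, 15, 6, 13, 10, 18, 19, 26]
Algorithm: preorder visits root first, so consume preorder in order;
for each root, split the current inorder slice at that value into
left-subtree inorder and right-subtree inorder, then recurse.
Recursive splits:
  root=3; inorder splits into left=[], right=[6, 10, 13, 15, 18, 19, 26]
  root=15; inorder splits into left=[6, 10, 13], right=[18, 19, 26]
  root=6; inorder splits into left=[], right=[10, 13]
  root=13; inorder splits into left=[10], right=[]
  root=10; inorder splits into left=[], right=[]
  root=18; inorder splits into left=[], right=[19, 26]
  root=19; inorder splits into left=[], right=[26]
  root=26; inorder splits into left=[], right=[]
Reconstructed level-order: [3, 15, 6, 18, 13, 19, 10, 26]


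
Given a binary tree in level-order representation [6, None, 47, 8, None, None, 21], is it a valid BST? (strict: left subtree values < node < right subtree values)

Level-order array: [6, None, 47, 8, None, None, 21]
Validate using subtree bounds (lo, hi): at each node, require lo < value < hi,
then recurse left with hi=value and right with lo=value.
Preorder trace (stopping at first violation):
  at node 6 with bounds (-inf, +inf): OK
  at node 47 with bounds (6, +inf): OK
  at node 8 with bounds (6, 47): OK
  at node 21 with bounds (8, 47): OK
No violation found at any node.
Result: Valid BST


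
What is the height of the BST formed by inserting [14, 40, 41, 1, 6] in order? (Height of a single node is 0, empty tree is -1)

Insertion order: [14, 40, 41, 1, 6]
Tree (level-order array): [14, 1, 40, None, 6, None, 41]
Compute height bottom-up (empty subtree = -1):
  height(6) = 1 + max(-1, -1) = 0
  height(1) = 1 + max(-1, 0) = 1
  height(41) = 1 + max(-1, -1) = 0
  height(40) = 1 + max(-1, 0) = 1
  height(14) = 1 + max(1, 1) = 2
Height = 2


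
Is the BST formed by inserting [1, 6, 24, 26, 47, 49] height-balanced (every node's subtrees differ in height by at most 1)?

Tree (level-order array): [1, None, 6, None, 24, None, 26, None, 47, None, 49]
Definition: a tree is height-balanced if, at every node, |h(left) - h(right)| <= 1 (empty subtree has height -1).
Bottom-up per-node check:
  node 49: h_left=-1, h_right=-1, diff=0 [OK], height=0
  node 47: h_left=-1, h_right=0, diff=1 [OK], height=1
  node 26: h_left=-1, h_right=1, diff=2 [FAIL (|-1-1|=2 > 1)], height=2
  node 24: h_left=-1, h_right=2, diff=3 [FAIL (|-1-2|=3 > 1)], height=3
  node 6: h_left=-1, h_right=3, diff=4 [FAIL (|-1-3|=4 > 1)], height=4
  node 1: h_left=-1, h_right=4, diff=5 [FAIL (|-1-4|=5 > 1)], height=5
Node 26 violates the condition: |-1 - 1| = 2 > 1.
Result: Not balanced


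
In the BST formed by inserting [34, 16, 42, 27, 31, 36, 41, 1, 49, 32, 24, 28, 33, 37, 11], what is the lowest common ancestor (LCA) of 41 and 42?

Tree insertion order: [34, 16, 42, 27, 31, 36, 41, 1, 49, 32, 24, 28, 33, 37, 11]
Tree (level-order array): [34, 16, 42, 1, 27, 36, 49, None, 11, 24, 31, None, 41, None, None, None, None, None, None, 28, 32, 37, None, None, None, None, 33]
In a BST, the LCA of p=41, q=42 is the first node v on the
root-to-leaf path with p <= v <= q (go left if both < v, right if both > v).
Walk from root:
  at 34: both 41 and 42 > 34, go right
  at 42: 41 <= 42 <= 42, this is the LCA
LCA = 42


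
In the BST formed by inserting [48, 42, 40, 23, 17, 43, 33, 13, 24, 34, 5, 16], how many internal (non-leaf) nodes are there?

Tree built from: [48, 42, 40, 23, 17, 43, 33, 13, 24, 34, 5, 16]
Tree (level-order array): [48, 42, None, 40, 43, 23, None, None, None, 17, 33, 13, None, 24, 34, 5, 16]
Rule: An internal node has at least one child.
Per-node child counts:
  node 48: 1 child(ren)
  node 42: 2 child(ren)
  node 40: 1 child(ren)
  node 23: 2 child(ren)
  node 17: 1 child(ren)
  node 13: 2 child(ren)
  node 5: 0 child(ren)
  node 16: 0 child(ren)
  node 33: 2 child(ren)
  node 24: 0 child(ren)
  node 34: 0 child(ren)
  node 43: 0 child(ren)
Matching nodes: [48, 42, 40, 23, 17, 13, 33]
Count of internal (non-leaf) nodes: 7


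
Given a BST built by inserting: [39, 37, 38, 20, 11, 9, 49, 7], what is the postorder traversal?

Tree insertion order: [39, 37, 38, 20, 11, 9, 49, 7]
Tree (level-order array): [39, 37, 49, 20, 38, None, None, 11, None, None, None, 9, None, 7]
Postorder traversal: [7, 9, 11, 20, 38, 37, 49, 39]


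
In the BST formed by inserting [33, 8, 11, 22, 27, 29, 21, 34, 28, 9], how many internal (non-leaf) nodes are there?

Tree built from: [33, 8, 11, 22, 27, 29, 21, 34, 28, 9]
Tree (level-order array): [33, 8, 34, None, 11, None, None, 9, 22, None, None, 21, 27, None, None, None, 29, 28]
Rule: An internal node has at least one child.
Per-node child counts:
  node 33: 2 child(ren)
  node 8: 1 child(ren)
  node 11: 2 child(ren)
  node 9: 0 child(ren)
  node 22: 2 child(ren)
  node 21: 0 child(ren)
  node 27: 1 child(ren)
  node 29: 1 child(ren)
  node 28: 0 child(ren)
  node 34: 0 child(ren)
Matching nodes: [33, 8, 11, 22, 27, 29]
Count of internal (non-leaf) nodes: 6


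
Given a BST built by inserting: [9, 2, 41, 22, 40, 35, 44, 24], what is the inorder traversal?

Tree insertion order: [9, 2, 41, 22, 40, 35, 44, 24]
Tree (level-order array): [9, 2, 41, None, None, 22, 44, None, 40, None, None, 35, None, 24]
Inorder traversal: [2, 9, 22, 24, 35, 40, 41, 44]


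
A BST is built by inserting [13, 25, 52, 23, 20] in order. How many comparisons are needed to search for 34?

Search path for 34: 13 -> 25 -> 52
Found: False
Comparisons: 3


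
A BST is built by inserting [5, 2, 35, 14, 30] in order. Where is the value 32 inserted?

Starting tree (level order): [5, 2, 35, None, None, 14, None, None, 30]
Insertion path: 5 -> 35 -> 14 -> 30
Result: insert 32 as right child of 30
Final tree (level order): [5, 2, 35, None, None, 14, None, None, 30, None, 32]


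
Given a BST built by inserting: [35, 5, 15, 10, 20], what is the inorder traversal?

Tree insertion order: [35, 5, 15, 10, 20]
Tree (level-order array): [35, 5, None, None, 15, 10, 20]
Inorder traversal: [5, 10, 15, 20, 35]


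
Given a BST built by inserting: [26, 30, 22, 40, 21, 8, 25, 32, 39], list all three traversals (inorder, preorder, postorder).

Tree insertion order: [26, 30, 22, 40, 21, 8, 25, 32, 39]
Tree (level-order array): [26, 22, 30, 21, 25, None, 40, 8, None, None, None, 32, None, None, None, None, 39]
Inorder (L, root, R): [8, 21, 22, 25, 26, 30, 32, 39, 40]
Preorder (root, L, R): [26, 22, 21, 8, 25, 30, 40, 32, 39]
Postorder (L, R, root): [8, 21, 25, 22, 39, 32, 40, 30, 26]


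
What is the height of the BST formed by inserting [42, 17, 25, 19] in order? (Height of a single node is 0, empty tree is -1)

Insertion order: [42, 17, 25, 19]
Tree (level-order array): [42, 17, None, None, 25, 19]
Compute height bottom-up (empty subtree = -1):
  height(19) = 1 + max(-1, -1) = 0
  height(25) = 1 + max(0, -1) = 1
  height(17) = 1 + max(-1, 1) = 2
  height(42) = 1 + max(2, -1) = 3
Height = 3


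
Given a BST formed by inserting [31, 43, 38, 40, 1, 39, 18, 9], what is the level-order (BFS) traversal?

Tree insertion order: [31, 43, 38, 40, 1, 39, 18, 9]
Tree (level-order array): [31, 1, 43, None, 18, 38, None, 9, None, None, 40, None, None, 39]
BFS from the root, enqueuing left then right child of each popped node:
  queue [31] -> pop 31, enqueue [1, 43], visited so far: [31]
  queue [1, 43] -> pop 1, enqueue [18], visited so far: [31, 1]
  queue [43, 18] -> pop 43, enqueue [38], visited so far: [31, 1, 43]
  queue [18, 38] -> pop 18, enqueue [9], visited so far: [31, 1, 43, 18]
  queue [38, 9] -> pop 38, enqueue [40], visited so far: [31, 1, 43, 18, 38]
  queue [9, 40] -> pop 9, enqueue [none], visited so far: [31, 1, 43, 18, 38, 9]
  queue [40] -> pop 40, enqueue [39], visited so far: [31, 1, 43, 18, 38, 9, 40]
  queue [39] -> pop 39, enqueue [none], visited so far: [31, 1, 43, 18, 38, 9, 40, 39]
Result: [31, 1, 43, 18, 38, 9, 40, 39]


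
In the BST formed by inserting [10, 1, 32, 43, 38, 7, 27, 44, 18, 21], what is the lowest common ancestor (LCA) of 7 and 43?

Tree insertion order: [10, 1, 32, 43, 38, 7, 27, 44, 18, 21]
Tree (level-order array): [10, 1, 32, None, 7, 27, 43, None, None, 18, None, 38, 44, None, 21]
In a BST, the LCA of p=7, q=43 is the first node v on the
root-to-leaf path with p <= v <= q (go left if both < v, right if both > v).
Walk from root:
  at 10: 7 <= 10 <= 43, this is the LCA
LCA = 10


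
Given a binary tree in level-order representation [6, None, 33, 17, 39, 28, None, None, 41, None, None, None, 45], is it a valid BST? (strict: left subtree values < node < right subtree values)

Level-order array: [6, None, 33, 17, 39, 28, None, None, 41, None, None, None, 45]
Validate using subtree bounds (lo, hi): at each node, require lo < value < hi,
then recurse left with hi=value and right with lo=value.
Preorder trace (stopping at first violation):
  at node 6 with bounds (-inf, +inf): OK
  at node 33 with bounds (6, +inf): OK
  at node 17 with bounds (6, 33): OK
  at node 28 with bounds (6, 17): VIOLATION
Node 28 violates its bound: not (6 < 28 < 17).
Result: Not a valid BST


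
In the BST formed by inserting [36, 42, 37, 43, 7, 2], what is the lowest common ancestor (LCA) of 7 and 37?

Tree insertion order: [36, 42, 37, 43, 7, 2]
Tree (level-order array): [36, 7, 42, 2, None, 37, 43]
In a BST, the LCA of p=7, q=37 is the first node v on the
root-to-leaf path with p <= v <= q (go left if both < v, right if both > v).
Walk from root:
  at 36: 7 <= 36 <= 37, this is the LCA
LCA = 36


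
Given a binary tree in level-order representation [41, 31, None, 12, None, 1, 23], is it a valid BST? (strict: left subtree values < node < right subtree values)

Level-order array: [41, 31, None, 12, None, 1, 23]
Validate using subtree bounds (lo, hi): at each node, require lo < value < hi,
then recurse left with hi=value and right with lo=value.
Preorder trace (stopping at first violation):
  at node 41 with bounds (-inf, +inf): OK
  at node 31 with bounds (-inf, 41): OK
  at node 12 with bounds (-inf, 31): OK
  at node 1 with bounds (-inf, 12): OK
  at node 23 with bounds (12, 31): OK
No violation found at any node.
Result: Valid BST


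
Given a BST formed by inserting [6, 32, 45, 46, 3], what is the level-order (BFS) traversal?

Tree insertion order: [6, 32, 45, 46, 3]
Tree (level-order array): [6, 3, 32, None, None, None, 45, None, 46]
BFS from the root, enqueuing left then right child of each popped node:
  queue [6] -> pop 6, enqueue [3, 32], visited so far: [6]
  queue [3, 32] -> pop 3, enqueue [none], visited so far: [6, 3]
  queue [32] -> pop 32, enqueue [45], visited so far: [6, 3, 32]
  queue [45] -> pop 45, enqueue [46], visited so far: [6, 3, 32, 45]
  queue [46] -> pop 46, enqueue [none], visited so far: [6, 3, 32, 45, 46]
Result: [6, 3, 32, 45, 46]


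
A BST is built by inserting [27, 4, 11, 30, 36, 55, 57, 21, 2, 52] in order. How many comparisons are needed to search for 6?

Search path for 6: 27 -> 4 -> 11
Found: False
Comparisons: 3


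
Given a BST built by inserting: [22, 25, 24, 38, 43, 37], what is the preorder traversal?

Tree insertion order: [22, 25, 24, 38, 43, 37]
Tree (level-order array): [22, None, 25, 24, 38, None, None, 37, 43]
Preorder traversal: [22, 25, 24, 38, 37, 43]


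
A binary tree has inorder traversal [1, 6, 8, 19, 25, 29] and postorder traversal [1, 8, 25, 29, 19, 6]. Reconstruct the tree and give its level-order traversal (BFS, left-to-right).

Inorder:   [1, 6, 8, 19, 25, 29]
Postorder: [1, 8, 25, 29, 19, 6]
Algorithm: postorder visits root last, so walk postorder right-to-left;
each value is the root of the current inorder slice — split it at that
value, recurse on the right subtree first, then the left.
Recursive splits:
  root=6; inorder splits into left=[1], right=[8, 19, 25, 29]
  root=19; inorder splits into left=[8], right=[25, 29]
  root=29; inorder splits into left=[25], right=[]
  root=25; inorder splits into left=[], right=[]
  root=8; inorder splits into left=[], right=[]
  root=1; inorder splits into left=[], right=[]
Reconstructed level-order: [6, 1, 19, 8, 29, 25]


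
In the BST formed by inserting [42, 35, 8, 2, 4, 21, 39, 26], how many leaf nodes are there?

Tree built from: [42, 35, 8, 2, 4, 21, 39, 26]
Tree (level-order array): [42, 35, None, 8, 39, 2, 21, None, None, None, 4, None, 26]
Rule: A leaf has 0 children.
Per-node child counts:
  node 42: 1 child(ren)
  node 35: 2 child(ren)
  node 8: 2 child(ren)
  node 2: 1 child(ren)
  node 4: 0 child(ren)
  node 21: 1 child(ren)
  node 26: 0 child(ren)
  node 39: 0 child(ren)
Matching nodes: [4, 26, 39]
Count of leaf nodes: 3


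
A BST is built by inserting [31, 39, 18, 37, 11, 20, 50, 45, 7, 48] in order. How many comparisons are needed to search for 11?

Search path for 11: 31 -> 18 -> 11
Found: True
Comparisons: 3


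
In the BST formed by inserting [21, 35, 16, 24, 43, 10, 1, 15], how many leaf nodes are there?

Tree built from: [21, 35, 16, 24, 43, 10, 1, 15]
Tree (level-order array): [21, 16, 35, 10, None, 24, 43, 1, 15]
Rule: A leaf has 0 children.
Per-node child counts:
  node 21: 2 child(ren)
  node 16: 1 child(ren)
  node 10: 2 child(ren)
  node 1: 0 child(ren)
  node 15: 0 child(ren)
  node 35: 2 child(ren)
  node 24: 0 child(ren)
  node 43: 0 child(ren)
Matching nodes: [1, 15, 24, 43]
Count of leaf nodes: 4


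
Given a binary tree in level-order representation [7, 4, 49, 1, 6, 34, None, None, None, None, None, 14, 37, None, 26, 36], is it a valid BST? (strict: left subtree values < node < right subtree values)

Level-order array: [7, 4, 49, 1, 6, 34, None, None, None, None, None, 14, 37, None, 26, 36]
Validate using subtree bounds (lo, hi): at each node, require lo < value < hi,
then recurse left with hi=value and right with lo=value.
Preorder trace (stopping at first violation):
  at node 7 with bounds (-inf, +inf): OK
  at node 4 with bounds (-inf, 7): OK
  at node 1 with bounds (-inf, 4): OK
  at node 6 with bounds (4, 7): OK
  at node 49 with bounds (7, +inf): OK
  at node 34 with bounds (7, 49): OK
  at node 14 with bounds (7, 34): OK
  at node 26 with bounds (14, 34): OK
  at node 37 with bounds (34, 49): OK
  at node 36 with bounds (34, 37): OK
No violation found at any node.
Result: Valid BST


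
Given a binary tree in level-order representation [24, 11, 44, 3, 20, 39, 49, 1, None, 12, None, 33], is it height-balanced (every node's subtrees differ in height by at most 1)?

Tree (level-order array): [24, 11, 44, 3, 20, 39, 49, 1, None, 12, None, 33]
Definition: a tree is height-balanced if, at every node, |h(left) - h(right)| <= 1 (empty subtree has height -1).
Bottom-up per-node check:
  node 1: h_left=-1, h_right=-1, diff=0 [OK], height=0
  node 3: h_left=0, h_right=-1, diff=1 [OK], height=1
  node 12: h_left=-1, h_right=-1, diff=0 [OK], height=0
  node 20: h_left=0, h_right=-1, diff=1 [OK], height=1
  node 11: h_left=1, h_right=1, diff=0 [OK], height=2
  node 33: h_left=-1, h_right=-1, diff=0 [OK], height=0
  node 39: h_left=0, h_right=-1, diff=1 [OK], height=1
  node 49: h_left=-1, h_right=-1, diff=0 [OK], height=0
  node 44: h_left=1, h_right=0, diff=1 [OK], height=2
  node 24: h_left=2, h_right=2, diff=0 [OK], height=3
All nodes satisfy the balance condition.
Result: Balanced


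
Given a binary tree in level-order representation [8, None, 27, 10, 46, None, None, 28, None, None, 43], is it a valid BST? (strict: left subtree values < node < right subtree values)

Level-order array: [8, None, 27, 10, 46, None, None, 28, None, None, 43]
Validate using subtree bounds (lo, hi): at each node, require lo < value < hi,
then recurse left with hi=value and right with lo=value.
Preorder trace (stopping at first violation):
  at node 8 with bounds (-inf, +inf): OK
  at node 27 with bounds (8, +inf): OK
  at node 10 with bounds (8, 27): OK
  at node 46 with bounds (27, +inf): OK
  at node 28 with bounds (27, 46): OK
  at node 43 with bounds (28, 46): OK
No violation found at any node.
Result: Valid BST


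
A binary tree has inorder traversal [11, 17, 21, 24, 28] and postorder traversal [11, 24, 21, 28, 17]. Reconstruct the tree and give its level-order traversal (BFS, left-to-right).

Inorder:   [11, 17, 21, 24, 28]
Postorder: [11, 24, 21, 28, 17]
Algorithm: postorder visits root last, so walk postorder right-to-left;
each value is the root of the current inorder slice — split it at that
value, recurse on the right subtree first, then the left.
Recursive splits:
  root=17; inorder splits into left=[11], right=[21, 24, 28]
  root=28; inorder splits into left=[21, 24], right=[]
  root=21; inorder splits into left=[], right=[24]
  root=24; inorder splits into left=[], right=[]
  root=11; inorder splits into left=[], right=[]
Reconstructed level-order: [17, 11, 28, 21, 24]


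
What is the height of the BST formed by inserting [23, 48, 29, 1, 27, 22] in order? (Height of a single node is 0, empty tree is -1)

Insertion order: [23, 48, 29, 1, 27, 22]
Tree (level-order array): [23, 1, 48, None, 22, 29, None, None, None, 27]
Compute height bottom-up (empty subtree = -1):
  height(22) = 1 + max(-1, -1) = 0
  height(1) = 1 + max(-1, 0) = 1
  height(27) = 1 + max(-1, -1) = 0
  height(29) = 1 + max(0, -1) = 1
  height(48) = 1 + max(1, -1) = 2
  height(23) = 1 + max(1, 2) = 3
Height = 3


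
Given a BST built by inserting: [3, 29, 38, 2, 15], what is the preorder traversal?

Tree insertion order: [3, 29, 38, 2, 15]
Tree (level-order array): [3, 2, 29, None, None, 15, 38]
Preorder traversal: [3, 2, 29, 15, 38]


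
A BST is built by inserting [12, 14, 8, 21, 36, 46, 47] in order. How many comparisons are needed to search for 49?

Search path for 49: 12 -> 14 -> 21 -> 36 -> 46 -> 47
Found: False
Comparisons: 6


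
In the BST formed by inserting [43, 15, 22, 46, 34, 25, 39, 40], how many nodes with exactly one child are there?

Tree built from: [43, 15, 22, 46, 34, 25, 39, 40]
Tree (level-order array): [43, 15, 46, None, 22, None, None, None, 34, 25, 39, None, None, None, 40]
Rule: These are nodes with exactly 1 non-null child.
Per-node child counts:
  node 43: 2 child(ren)
  node 15: 1 child(ren)
  node 22: 1 child(ren)
  node 34: 2 child(ren)
  node 25: 0 child(ren)
  node 39: 1 child(ren)
  node 40: 0 child(ren)
  node 46: 0 child(ren)
Matching nodes: [15, 22, 39]
Count of nodes with exactly one child: 3


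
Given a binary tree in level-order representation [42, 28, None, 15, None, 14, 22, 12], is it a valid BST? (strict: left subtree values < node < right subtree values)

Level-order array: [42, 28, None, 15, None, 14, 22, 12]
Validate using subtree bounds (lo, hi): at each node, require lo < value < hi,
then recurse left with hi=value and right with lo=value.
Preorder trace (stopping at first violation):
  at node 42 with bounds (-inf, +inf): OK
  at node 28 with bounds (-inf, 42): OK
  at node 15 with bounds (-inf, 28): OK
  at node 14 with bounds (-inf, 15): OK
  at node 12 with bounds (-inf, 14): OK
  at node 22 with bounds (15, 28): OK
No violation found at any node.
Result: Valid BST


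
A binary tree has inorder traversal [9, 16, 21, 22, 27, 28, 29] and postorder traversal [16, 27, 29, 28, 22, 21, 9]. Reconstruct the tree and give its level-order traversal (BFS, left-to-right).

Inorder:   [9, 16, 21, 22, 27, 28, 29]
Postorder: [16, 27, 29, 28, 22, 21, 9]
Algorithm: postorder visits root last, so walk postorder right-to-left;
each value is the root of the current inorder slice — split it at that
value, recurse on the right subtree first, then the left.
Recursive splits:
  root=9; inorder splits into left=[], right=[16, 21, 22, 27, 28, 29]
  root=21; inorder splits into left=[16], right=[22, 27, 28, 29]
  root=22; inorder splits into left=[], right=[27, 28, 29]
  root=28; inorder splits into left=[27], right=[29]
  root=29; inorder splits into left=[], right=[]
  root=27; inorder splits into left=[], right=[]
  root=16; inorder splits into left=[], right=[]
Reconstructed level-order: [9, 21, 16, 22, 28, 27, 29]


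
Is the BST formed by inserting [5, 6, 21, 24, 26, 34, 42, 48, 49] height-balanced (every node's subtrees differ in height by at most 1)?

Tree (level-order array): [5, None, 6, None, 21, None, 24, None, 26, None, 34, None, 42, None, 48, None, 49]
Definition: a tree is height-balanced if, at every node, |h(left) - h(right)| <= 1 (empty subtree has height -1).
Bottom-up per-node check:
  node 49: h_left=-1, h_right=-1, diff=0 [OK], height=0
  node 48: h_left=-1, h_right=0, diff=1 [OK], height=1
  node 42: h_left=-1, h_right=1, diff=2 [FAIL (|-1-1|=2 > 1)], height=2
  node 34: h_left=-1, h_right=2, diff=3 [FAIL (|-1-2|=3 > 1)], height=3
  node 26: h_left=-1, h_right=3, diff=4 [FAIL (|-1-3|=4 > 1)], height=4
  node 24: h_left=-1, h_right=4, diff=5 [FAIL (|-1-4|=5 > 1)], height=5
  node 21: h_left=-1, h_right=5, diff=6 [FAIL (|-1-5|=6 > 1)], height=6
  node 6: h_left=-1, h_right=6, diff=7 [FAIL (|-1-6|=7 > 1)], height=7
  node 5: h_left=-1, h_right=7, diff=8 [FAIL (|-1-7|=8 > 1)], height=8
Node 42 violates the condition: |-1 - 1| = 2 > 1.
Result: Not balanced


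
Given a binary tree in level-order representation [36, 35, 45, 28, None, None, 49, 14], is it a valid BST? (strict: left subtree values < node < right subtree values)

Level-order array: [36, 35, 45, 28, None, None, 49, 14]
Validate using subtree bounds (lo, hi): at each node, require lo < value < hi,
then recurse left with hi=value and right with lo=value.
Preorder trace (stopping at first violation):
  at node 36 with bounds (-inf, +inf): OK
  at node 35 with bounds (-inf, 36): OK
  at node 28 with bounds (-inf, 35): OK
  at node 14 with bounds (-inf, 28): OK
  at node 45 with bounds (36, +inf): OK
  at node 49 with bounds (45, +inf): OK
No violation found at any node.
Result: Valid BST


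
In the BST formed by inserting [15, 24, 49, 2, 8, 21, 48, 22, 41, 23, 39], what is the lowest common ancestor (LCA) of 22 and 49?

Tree insertion order: [15, 24, 49, 2, 8, 21, 48, 22, 41, 23, 39]
Tree (level-order array): [15, 2, 24, None, 8, 21, 49, None, None, None, 22, 48, None, None, 23, 41, None, None, None, 39]
In a BST, the LCA of p=22, q=49 is the first node v on the
root-to-leaf path with p <= v <= q (go left if both < v, right if both > v).
Walk from root:
  at 15: both 22 and 49 > 15, go right
  at 24: 22 <= 24 <= 49, this is the LCA
LCA = 24


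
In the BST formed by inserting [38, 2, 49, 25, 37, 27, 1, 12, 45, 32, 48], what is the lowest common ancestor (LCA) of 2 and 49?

Tree insertion order: [38, 2, 49, 25, 37, 27, 1, 12, 45, 32, 48]
Tree (level-order array): [38, 2, 49, 1, 25, 45, None, None, None, 12, 37, None, 48, None, None, 27, None, None, None, None, 32]
In a BST, the LCA of p=2, q=49 is the first node v on the
root-to-leaf path with p <= v <= q (go left if both < v, right if both > v).
Walk from root:
  at 38: 2 <= 38 <= 49, this is the LCA
LCA = 38


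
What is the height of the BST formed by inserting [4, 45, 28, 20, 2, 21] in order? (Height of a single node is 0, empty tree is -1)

Insertion order: [4, 45, 28, 20, 2, 21]
Tree (level-order array): [4, 2, 45, None, None, 28, None, 20, None, None, 21]
Compute height bottom-up (empty subtree = -1):
  height(2) = 1 + max(-1, -1) = 0
  height(21) = 1 + max(-1, -1) = 0
  height(20) = 1 + max(-1, 0) = 1
  height(28) = 1 + max(1, -1) = 2
  height(45) = 1 + max(2, -1) = 3
  height(4) = 1 + max(0, 3) = 4
Height = 4


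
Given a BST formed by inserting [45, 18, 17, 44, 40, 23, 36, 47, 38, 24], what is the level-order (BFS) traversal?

Tree insertion order: [45, 18, 17, 44, 40, 23, 36, 47, 38, 24]
Tree (level-order array): [45, 18, 47, 17, 44, None, None, None, None, 40, None, 23, None, None, 36, 24, 38]
BFS from the root, enqueuing left then right child of each popped node:
  queue [45] -> pop 45, enqueue [18, 47], visited so far: [45]
  queue [18, 47] -> pop 18, enqueue [17, 44], visited so far: [45, 18]
  queue [47, 17, 44] -> pop 47, enqueue [none], visited so far: [45, 18, 47]
  queue [17, 44] -> pop 17, enqueue [none], visited so far: [45, 18, 47, 17]
  queue [44] -> pop 44, enqueue [40], visited so far: [45, 18, 47, 17, 44]
  queue [40] -> pop 40, enqueue [23], visited so far: [45, 18, 47, 17, 44, 40]
  queue [23] -> pop 23, enqueue [36], visited so far: [45, 18, 47, 17, 44, 40, 23]
  queue [36] -> pop 36, enqueue [24, 38], visited so far: [45, 18, 47, 17, 44, 40, 23, 36]
  queue [24, 38] -> pop 24, enqueue [none], visited so far: [45, 18, 47, 17, 44, 40, 23, 36, 24]
  queue [38] -> pop 38, enqueue [none], visited so far: [45, 18, 47, 17, 44, 40, 23, 36, 24, 38]
Result: [45, 18, 47, 17, 44, 40, 23, 36, 24, 38]
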